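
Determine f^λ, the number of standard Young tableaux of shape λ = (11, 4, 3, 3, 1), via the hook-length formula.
# SYT of shape (11, 4, 3, 3, 1) = 315165312

Hook-length formula: f^λ = n! / Π hook(c), product over all cells c of the Young diagram. For λ = (11, 4, 3, 3, 1), n = 22 boxes. Hook lengths by row (left-to-right, top-to-bottom): [15, 13, 12, 9, 7, 6, 5, 4, 3, 2, 1]; [7, 5, 4, 1]; [5, 3, 2]; [4, 2, 1]; [1]. Product of hooks = 3566384640000. So f^λ = 22! / 3566384640000 = 1124000727777607680000 / 3566384640000 = 315165312.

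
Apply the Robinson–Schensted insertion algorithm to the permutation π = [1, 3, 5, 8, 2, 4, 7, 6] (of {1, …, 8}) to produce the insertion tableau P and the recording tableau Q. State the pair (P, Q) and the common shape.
P = [1, 2, 4, 6] / [3, 5, 7] / [8];  Q = [1, 2, 3, 4] / [5, 6, 7] / [8];  common shape = (4, 3, 1)

Row-insert the values π_1, π_2, … into P one at a time, bumping the leftmost entry strictly greater than the inserted value down to the next row. The recording tableau Q records, in position (i, j), the step at which that cell was added to P.
  Insert 1 (step 1): P = [1];  Q = [1]
  Insert 3 (step 2): P = [1, 3];  Q = [1, 2]
  Insert 5 (step 3): P = [1, 3, 5];  Q = [1, 2, 3]
  Insert 8 (step 4): P = [1, 3, 5, 8];  Q = [1, 2, 3, 4]
  Insert 2 (step 5): P = [1, 2, 5, 8] / [3];  Q = [1, 2, 3, 4] / [5]
  Insert 4 (step 6): P = [1, 2, 4, 8] / [3, 5];  Q = [1, 2, 3, 4] / [5, 6]
  Insert 7 (step 7): P = [1, 2, 4, 7] / [3, 5, 8];  Q = [1, 2, 3, 4] / [5, 6, 7]
  Insert 6 (step 8): P = [1, 2, 4, 6] / [3, 5, 7] / [8];  Q = [1, 2, 3, 4] / [5, 6, 7] / [8]
Final shape: (4, 3, 1).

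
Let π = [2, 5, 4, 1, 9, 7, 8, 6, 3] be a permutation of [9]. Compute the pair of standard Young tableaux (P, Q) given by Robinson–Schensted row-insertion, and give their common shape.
P = [1, 3, 6, 8] / [2, 4] / [5, 7] / [9];  Q = [1, 2, 5, 7] / [3, 6] / [4, 8] / [9];  common shape = (4, 2, 2, 1)

Row-insert the values π_1, π_2, … into P one at a time, bumping the leftmost entry strictly greater than the inserted value down to the next row. The recording tableau Q records, in position (i, j), the step at which that cell was added to P.
  Insert 2 (step 1): P = [2];  Q = [1]
  Insert 5 (step 2): P = [2, 5];  Q = [1, 2]
  Insert 4 (step 3): P = [2, 4] / [5];  Q = [1, 2] / [3]
  Insert 1 (step 4): P = [1, 4] / [2] / [5];  Q = [1, 2] / [3] / [4]
  Insert 9 (step 5): P = [1, 4, 9] / [2] / [5];  Q = [1, 2, 5] / [3] / [4]
  Insert 7 (step 6): P = [1, 4, 7] / [2, 9] / [5];  Q = [1, 2, 5] / [3, 6] / [4]
  Insert 8 (step 7): P = [1, 4, 7, 8] / [2, 9] / [5];  Q = [1, 2, 5, 7] / [3, 6] / [4]
  Insert 6 (step 8): P = [1, 4, 6, 8] / [2, 7] / [5, 9];  Q = [1, 2, 5, 7] / [3, 6] / [4, 8]
  Insert 3 (step 9): P = [1, 3, 6, 8] / [2, 4] / [5, 7] / [9];  Q = [1, 2, 5, 7] / [3, 6] / [4, 8] / [9]
Final shape: (4, 2, 2, 1).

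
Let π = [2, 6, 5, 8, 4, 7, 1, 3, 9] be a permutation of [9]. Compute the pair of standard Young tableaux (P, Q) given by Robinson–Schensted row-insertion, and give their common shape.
P = [1, 3, 7, 9] / [2, 4] / [5, 8] / [6];  Q = [1, 2, 4, 9] / [3, 6] / [5, 8] / [7];  common shape = (4, 2, 2, 1)

Row-insert the values π_1, π_2, … into P one at a time, bumping the leftmost entry strictly greater than the inserted value down to the next row. The recording tableau Q records, in position (i, j), the step at which that cell was added to P.
  Insert 2 (step 1): P = [2];  Q = [1]
  Insert 6 (step 2): P = [2, 6];  Q = [1, 2]
  Insert 5 (step 3): P = [2, 5] / [6];  Q = [1, 2] / [3]
  Insert 8 (step 4): P = [2, 5, 8] / [6];  Q = [1, 2, 4] / [3]
  Insert 4 (step 5): P = [2, 4, 8] / [5] / [6];  Q = [1, 2, 4] / [3] / [5]
  Insert 7 (step 6): P = [2, 4, 7] / [5, 8] / [6];  Q = [1, 2, 4] / [3, 6] / [5]
  Insert 1 (step 7): P = [1, 4, 7] / [2, 8] / [5] / [6];  Q = [1, 2, 4] / [3, 6] / [5] / [7]
  Insert 3 (step 8): P = [1, 3, 7] / [2, 4] / [5, 8] / [6];  Q = [1, 2, 4] / [3, 6] / [5, 8] / [7]
  Insert 9 (step 9): P = [1, 3, 7, 9] / [2, 4] / [5, 8] / [6];  Q = [1, 2, 4, 9] / [3, 6] / [5, 8] / [7]
Final shape: (4, 2, 2, 1).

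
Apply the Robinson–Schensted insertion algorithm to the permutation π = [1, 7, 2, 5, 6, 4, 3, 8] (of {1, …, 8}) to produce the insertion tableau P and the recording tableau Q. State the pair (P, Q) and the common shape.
P = [1, 2, 3, 6, 8] / [4] / [5] / [7];  Q = [1, 2, 4, 5, 8] / [3] / [6] / [7];  common shape = (5, 1, 1, 1)

Row-insert the values π_1, π_2, … into P one at a time, bumping the leftmost entry strictly greater than the inserted value down to the next row. The recording tableau Q records, in position (i, j), the step at which that cell was added to P.
  Insert 1 (step 1): P = [1];  Q = [1]
  Insert 7 (step 2): P = [1, 7];  Q = [1, 2]
  Insert 2 (step 3): P = [1, 2] / [7];  Q = [1, 2] / [3]
  Insert 5 (step 4): P = [1, 2, 5] / [7];  Q = [1, 2, 4] / [3]
  Insert 6 (step 5): P = [1, 2, 5, 6] / [7];  Q = [1, 2, 4, 5] / [3]
  Insert 4 (step 6): P = [1, 2, 4, 6] / [5] / [7];  Q = [1, 2, 4, 5] / [3] / [6]
  Insert 3 (step 7): P = [1, 2, 3, 6] / [4] / [5] / [7];  Q = [1, 2, 4, 5] / [3] / [6] / [7]
  Insert 8 (step 8): P = [1, 2, 3, 6, 8] / [4] / [5] / [7];  Q = [1, 2, 4, 5, 8] / [3] / [6] / [7]
Final shape: (5, 1, 1, 1).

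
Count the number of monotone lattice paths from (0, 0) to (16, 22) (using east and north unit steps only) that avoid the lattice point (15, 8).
Number of paths = 22232619720

Total paths from (0, 0) to (16, 22): C(38, 16) = 22239974430. Paths through (15, 8): (paths (0, 0) → (15, 8)) × (paths (15, 8) → (16, 22)) = C(23, 15) · C(15, 1) = 490314 · 15 = 7354710. Avoidance count = 22239974430 − 7354710 = 22232619720.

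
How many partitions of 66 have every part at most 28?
p(66, parts ≤ 28) = 2202823

Use the recurrence p(n, m) = p(n, m−1) + p(n−m, m): either the largest part is < m (count p(n, m−1)) or the largest part is exactly m (remove one copy of m, count p(n−m, m)). With p(0, ·) = 1 this gives p(66, parts ≤ 28) = 2202823. (By conjugating Young diagrams, this also counts partitions of 66 into at most 28 parts.)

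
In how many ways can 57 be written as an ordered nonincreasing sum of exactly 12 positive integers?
p(57, 12 parts) = 48849

Partitions of n into exactly k parts are in bijection with partitions of n − k into at most k parts (subtract 1 from each part). So p(57, exactly 12) = p(45, parts ≤ 12). Computing via the recurrence p(m, j) = p(m, j−1) + p(m−j, j) gives 48849.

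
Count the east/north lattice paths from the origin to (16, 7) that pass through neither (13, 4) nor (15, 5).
Number of paths = 172465

Inclusion–exclusion. Total paths: C(23, 16) = 245157. Through P₁: C(17, 13)·C(6, 3) = 47600. Through P₂: C(20, 15)·C(3, 1) = 46512. Since P₁ is strictly southwest of P₂, a monotone path through both must visit P₁ then P₂; paths through both = C(17, 13)·C(3, 2)·C(3, 1) = 21420. Avoid both = 245157 − 47600 − 46512 + 21420 = 172465.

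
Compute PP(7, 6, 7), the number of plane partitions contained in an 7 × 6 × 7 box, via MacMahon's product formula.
PP(7, 6, 7) = 872299918503728

Evaluate the triple product over i = 1..7, j = 1..6, k = 1..7. The factors are (2/1) · (3/2) · (4/3) · (5/4) · (6/5) · (7/6) · (8/7) · (3/2) · … (294 factors total). The numerators and denominators telescope so the product is an integer; carrying out the multiplication exactly gives PP(7, 6, 7) = 872299918503728.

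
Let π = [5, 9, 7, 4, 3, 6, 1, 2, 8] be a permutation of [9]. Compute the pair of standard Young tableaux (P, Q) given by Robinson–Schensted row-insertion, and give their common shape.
P = [1, 2, 8] / [3, 6] / [4, 7] / [5] / [9];  Q = [1, 2, 9] / [3, 6] / [4, 8] / [5] / [7];  common shape = (3, 2, 2, 1, 1)

Row-insert the values π_1, π_2, … into P one at a time, bumping the leftmost entry strictly greater than the inserted value down to the next row. The recording tableau Q records, in position (i, j), the step at which that cell was added to P.
  Insert 5 (step 1): P = [5];  Q = [1]
  Insert 9 (step 2): P = [5, 9];  Q = [1, 2]
  Insert 7 (step 3): P = [5, 7] / [9];  Q = [1, 2] / [3]
  Insert 4 (step 4): P = [4, 7] / [5] / [9];  Q = [1, 2] / [3] / [4]
  Insert 3 (step 5): P = [3, 7] / [4] / [5] / [9];  Q = [1, 2] / [3] / [4] / [5]
  Insert 6 (step 6): P = [3, 6] / [4, 7] / [5] / [9];  Q = [1, 2] / [3, 6] / [4] / [5]
  Insert 1 (step 7): P = [1, 6] / [3, 7] / [4] / [5] / [9];  Q = [1, 2] / [3, 6] / [4] / [5] / [7]
  Insert 2 (step 8): P = [1, 2] / [3, 6] / [4, 7] / [5] / [9];  Q = [1, 2] / [3, 6] / [4, 8] / [5] / [7]
  Insert 8 (step 9): P = [1, 2, 8] / [3, 6] / [4, 7] / [5] / [9];  Q = [1, 2, 9] / [3, 6] / [4, 8] / [5] / [7]
Final shape: (3, 2, 2, 1, 1).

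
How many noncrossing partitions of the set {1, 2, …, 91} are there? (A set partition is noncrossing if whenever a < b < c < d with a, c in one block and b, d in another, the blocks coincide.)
C_91 = 3935312233584004685417853572763349509774031680023800

These noncrossing partitions are counted by the Catalan number C_n = (1/(n + 1)) · C(2n, n). For n = 91: C_91 = (1/92) · C(182, 91) = 362048725489728431058442528694228154899210914562189600/92 = 3935312233584004685417853572763349509774031680023800.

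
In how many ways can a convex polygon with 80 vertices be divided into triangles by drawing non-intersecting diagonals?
C_78 = 73745243611532458459690151854647329239335600

These polygon triangulations are counted by the Catalan number C_n = (1/(n + 1)) · C(2n, n). For n = 78: C_78 = (1/79) · C(156, 78) = 5825874245311064218315521996517139009907512400/79 = 73745243611532458459690151854647329239335600.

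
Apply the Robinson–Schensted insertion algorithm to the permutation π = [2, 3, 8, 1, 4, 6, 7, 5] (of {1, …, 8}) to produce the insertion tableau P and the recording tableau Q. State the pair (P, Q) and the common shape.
P = [1, 3, 4, 5, 7] / [2, 6] / [8];  Q = [1, 2, 3, 6, 7] / [4, 5] / [8];  common shape = (5, 2, 1)

Row-insert the values π_1, π_2, … into P one at a time, bumping the leftmost entry strictly greater than the inserted value down to the next row. The recording tableau Q records, in position (i, j), the step at which that cell was added to P.
  Insert 2 (step 1): P = [2];  Q = [1]
  Insert 3 (step 2): P = [2, 3];  Q = [1, 2]
  Insert 8 (step 3): P = [2, 3, 8];  Q = [1, 2, 3]
  Insert 1 (step 4): P = [1, 3, 8] / [2];  Q = [1, 2, 3] / [4]
  Insert 4 (step 5): P = [1, 3, 4] / [2, 8];  Q = [1, 2, 3] / [4, 5]
  Insert 6 (step 6): P = [1, 3, 4, 6] / [2, 8];  Q = [1, 2, 3, 6] / [4, 5]
  Insert 7 (step 7): P = [1, 3, 4, 6, 7] / [2, 8];  Q = [1, 2, 3, 6, 7] / [4, 5]
  Insert 5 (step 8): P = [1, 3, 4, 5, 7] / [2, 6] / [8];  Q = [1, 2, 3, 6, 7] / [4, 5] / [8]
Final shape: (5, 2, 1).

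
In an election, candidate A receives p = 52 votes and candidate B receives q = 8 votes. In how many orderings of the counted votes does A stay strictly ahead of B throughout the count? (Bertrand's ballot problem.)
Strict-lead orderings = 1876321953

Total orderings of the 60 votes with 52 for A: C(60, 52) = 2558620845. By the Bertrand ballot formula (Cycle Lemma / reflection principle), the number of orderings in which A is strictly ahead of B throughout is (p − q)/(p + q) · C(p + q, p) = (52 − 8)/(52 + 8) · 2558620845 = 1876321953.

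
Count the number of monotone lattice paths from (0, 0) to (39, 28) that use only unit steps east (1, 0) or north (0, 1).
Number of paths = 5864393356544251760

A monotone lattice path from (0, 0) to (39, 28) consists of 39 east steps and 28 north steps in some order, so it is determined by which 39 of the 67 steps are east. The count is C(67, 39) = 5864393356544251760.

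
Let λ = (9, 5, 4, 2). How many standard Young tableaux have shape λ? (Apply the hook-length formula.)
# SYT of shape (9, 5, 4, 2) = 44089500

Hook-length formula: f^λ = n! / Π hook(c), product over all cells c of the Young diagram. For λ = (9, 5, 4, 2), n = 20 boxes. Hook lengths by row (left-to-right, top-to-bottom): [12, 11, 9, 8, 6, 4, 3, 2, 1]; [7, 6, 4, 3, 1]; [5, 4, 2, 1]; [2, 1]. Product of hooks = 55180984320. So f^λ = 20! / 55180984320 = 2432902008176640000 / 55180984320 = 44089500.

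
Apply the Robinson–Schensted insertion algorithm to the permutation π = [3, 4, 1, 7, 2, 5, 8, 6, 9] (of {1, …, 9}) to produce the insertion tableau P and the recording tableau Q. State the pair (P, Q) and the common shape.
P = [1, 2, 5, 6, 9] / [3, 4, 7, 8];  Q = [1, 2, 4, 7, 9] / [3, 5, 6, 8];  common shape = (5, 4)

Row-insert the values π_1, π_2, … into P one at a time, bumping the leftmost entry strictly greater than the inserted value down to the next row. The recording tableau Q records, in position (i, j), the step at which that cell was added to P.
  Insert 3 (step 1): P = [3];  Q = [1]
  Insert 4 (step 2): P = [3, 4];  Q = [1, 2]
  Insert 1 (step 3): P = [1, 4] / [3];  Q = [1, 2] / [3]
  Insert 7 (step 4): P = [1, 4, 7] / [3];  Q = [1, 2, 4] / [3]
  Insert 2 (step 5): P = [1, 2, 7] / [3, 4];  Q = [1, 2, 4] / [3, 5]
  Insert 5 (step 6): P = [1, 2, 5] / [3, 4, 7];  Q = [1, 2, 4] / [3, 5, 6]
  Insert 8 (step 7): P = [1, 2, 5, 8] / [3, 4, 7];  Q = [1, 2, 4, 7] / [3, 5, 6]
  Insert 6 (step 8): P = [1, 2, 5, 6] / [3, 4, 7, 8];  Q = [1, 2, 4, 7] / [3, 5, 6, 8]
  Insert 9 (step 9): P = [1, 2, 5, 6, 9] / [3, 4, 7, 8];  Q = [1, 2, 4, 7, 9] / [3, 5, 6, 8]
Final shape: (5, 4).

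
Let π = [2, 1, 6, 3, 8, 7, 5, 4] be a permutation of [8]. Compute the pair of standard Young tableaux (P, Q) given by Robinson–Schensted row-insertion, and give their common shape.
P = [1, 3, 4] / [2, 5, 7] / [6] / [8];  Q = [1, 3, 5] / [2, 4, 6] / [7] / [8];  common shape = (3, 3, 1, 1)

Row-insert the values π_1, π_2, … into P one at a time, bumping the leftmost entry strictly greater than the inserted value down to the next row. The recording tableau Q records, in position (i, j), the step at which that cell was added to P.
  Insert 2 (step 1): P = [2];  Q = [1]
  Insert 1 (step 2): P = [1] / [2];  Q = [1] / [2]
  Insert 6 (step 3): P = [1, 6] / [2];  Q = [1, 3] / [2]
  Insert 3 (step 4): P = [1, 3] / [2, 6];  Q = [1, 3] / [2, 4]
  Insert 8 (step 5): P = [1, 3, 8] / [2, 6];  Q = [1, 3, 5] / [2, 4]
  Insert 7 (step 6): P = [1, 3, 7] / [2, 6, 8];  Q = [1, 3, 5] / [2, 4, 6]
  Insert 5 (step 7): P = [1, 3, 5] / [2, 6, 7] / [8];  Q = [1, 3, 5] / [2, 4, 6] / [7]
  Insert 4 (step 8): P = [1, 3, 4] / [2, 5, 7] / [6] / [8];  Q = [1, 3, 5] / [2, 4, 6] / [7] / [8]
Final shape: (3, 3, 1, 1).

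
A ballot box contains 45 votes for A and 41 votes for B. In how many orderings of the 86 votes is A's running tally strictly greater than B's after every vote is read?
Strict-lead orderings = 281593161182825989766640

Total orderings of the 86 votes with 45 for A: C(86, 45) = 6054252965430758779982760. By the Bertrand ballot formula (Cycle Lemma / reflection principle), the number of orderings in which A is strictly ahead of B throughout is (p − q)/(p + q) · C(p + q, p) = (45 − 41)/(45 + 41) · 6054252965430758779982760 = 281593161182825989766640.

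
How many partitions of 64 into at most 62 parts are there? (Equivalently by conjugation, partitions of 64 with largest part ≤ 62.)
p(64, parts ≤ 62) = 1741628

Use the recurrence p(n, m) = p(n, m−1) + p(n−m, m): either the largest part is < m (count p(n, m−1)) or the largest part is exactly m (remove one copy of m, count p(n−m, m)). With p(0, ·) = 1 this gives p(64, parts ≤ 62) = 1741628. (By conjugating Young diagrams, this also counts partitions of 64 into at most 62 parts.)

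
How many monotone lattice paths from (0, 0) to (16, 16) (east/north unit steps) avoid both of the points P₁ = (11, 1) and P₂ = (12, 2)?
Number of paths = 600689322

Inclusion–exclusion. Total paths: C(32, 16) = 601080390. Through P₁: C(12, 11)·C(20, 5) = 186048. Through P₂: C(14, 12)·C(18, 4) = 278460. Since P₁ is strictly southwest of P₂, a monotone path through both must visit P₁ then P₂; paths through both = C(12, 11)·C(2, 1)·C(18, 4) = 73440. Avoid both = 601080390 − 186048 − 278460 + 73440 = 600689322.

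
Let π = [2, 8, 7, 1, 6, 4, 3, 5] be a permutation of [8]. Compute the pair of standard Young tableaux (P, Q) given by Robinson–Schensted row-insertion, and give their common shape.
P = [1, 3, 5] / [2, 4] / [6] / [7] / [8];  Q = [1, 2, 8] / [3, 5] / [4] / [6] / [7];  common shape = (3, 2, 1, 1, 1)

Row-insert the values π_1, π_2, … into P one at a time, bumping the leftmost entry strictly greater than the inserted value down to the next row. The recording tableau Q records, in position (i, j), the step at which that cell was added to P.
  Insert 2 (step 1): P = [2];  Q = [1]
  Insert 8 (step 2): P = [2, 8];  Q = [1, 2]
  Insert 7 (step 3): P = [2, 7] / [8];  Q = [1, 2] / [3]
  Insert 1 (step 4): P = [1, 7] / [2] / [8];  Q = [1, 2] / [3] / [4]
  Insert 6 (step 5): P = [1, 6] / [2, 7] / [8];  Q = [1, 2] / [3, 5] / [4]
  Insert 4 (step 6): P = [1, 4] / [2, 6] / [7] / [8];  Q = [1, 2] / [3, 5] / [4] / [6]
  Insert 3 (step 7): P = [1, 3] / [2, 4] / [6] / [7] / [8];  Q = [1, 2] / [3, 5] / [4] / [6] / [7]
  Insert 5 (step 8): P = [1, 3, 5] / [2, 4] / [6] / [7] / [8];  Q = [1, 2, 8] / [3, 5] / [4] / [6] / [7]
Final shape: (3, 2, 1, 1, 1).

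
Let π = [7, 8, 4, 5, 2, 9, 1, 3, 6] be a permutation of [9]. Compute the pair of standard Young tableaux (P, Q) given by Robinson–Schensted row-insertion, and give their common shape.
P = [1, 3, 6] / [2, 5, 9] / [4, 8] / [7];  Q = [1, 2, 6] / [3, 4, 9] / [5, 8] / [7];  common shape = (3, 3, 2, 1)

Row-insert the values π_1, π_2, … into P one at a time, bumping the leftmost entry strictly greater than the inserted value down to the next row. The recording tableau Q records, in position (i, j), the step at which that cell was added to P.
  Insert 7 (step 1): P = [7];  Q = [1]
  Insert 8 (step 2): P = [7, 8];  Q = [1, 2]
  Insert 4 (step 3): P = [4, 8] / [7];  Q = [1, 2] / [3]
  Insert 5 (step 4): P = [4, 5] / [7, 8];  Q = [1, 2] / [3, 4]
  Insert 2 (step 5): P = [2, 5] / [4, 8] / [7];  Q = [1, 2] / [3, 4] / [5]
  Insert 9 (step 6): P = [2, 5, 9] / [4, 8] / [7];  Q = [1, 2, 6] / [3, 4] / [5]
  Insert 1 (step 7): P = [1, 5, 9] / [2, 8] / [4] / [7];  Q = [1, 2, 6] / [3, 4] / [5] / [7]
  Insert 3 (step 8): P = [1, 3, 9] / [2, 5] / [4, 8] / [7];  Q = [1, 2, 6] / [3, 4] / [5, 8] / [7]
  Insert 6 (step 9): P = [1, 3, 6] / [2, 5, 9] / [4, 8] / [7];  Q = [1, 2, 6] / [3, 4, 9] / [5, 8] / [7]
Final shape: (3, 3, 2, 1).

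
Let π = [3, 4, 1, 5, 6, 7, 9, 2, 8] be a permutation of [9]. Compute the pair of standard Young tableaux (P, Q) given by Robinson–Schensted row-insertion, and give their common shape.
P = [1, 2, 5, 6, 7, 8] / [3, 4, 9];  Q = [1, 2, 4, 5, 6, 7] / [3, 8, 9];  common shape = (6, 3)

Row-insert the values π_1, π_2, … into P one at a time, bumping the leftmost entry strictly greater than the inserted value down to the next row. The recording tableau Q records, in position (i, j), the step at which that cell was added to P.
  Insert 3 (step 1): P = [3];  Q = [1]
  Insert 4 (step 2): P = [3, 4];  Q = [1, 2]
  Insert 1 (step 3): P = [1, 4] / [3];  Q = [1, 2] / [3]
  Insert 5 (step 4): P = [1, 4, 5] / [3];  Q = [1, 2, 4] / [3]
  Insert 6 (step 5): P = [1, 4, 5, 6] / [3];  Q = [1, 2, 4, 5] / [3]
  Insert 7 (step 6): P = [1, 4, 5, 6, 7] / [3];  Q = [1, 2, 4, 5, 6] / [3]
  Insert 9 (step 7): P = [1, 4, 5, 6, 7, 9] / [3];  Q = [1, 2, 4, 5, 6, 7] / [3]
  Insert 2 (step 8): P = [1, 2, 5, 6, 7, 9] / [3, 4];  Q = [1, 2, 4, 5, 6, 7] / [3, 8]
  Insert 8 (step 9): P = [1, 2, 5, 6, 7, 8] / [3, 4, 9];  Q = [1, 2, 4, 5, 6, 7] / [3, 8, 9]
Final shape: (6, 3).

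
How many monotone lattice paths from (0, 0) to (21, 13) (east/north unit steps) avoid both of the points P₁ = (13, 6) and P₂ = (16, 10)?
Number of paths = 509110900

Inclusion–exclusion. Total paths: C(34, 21) = 927983760. Through P₁: C(19, 13)·C(15, 8) = 174594420. Through P₂: C(26, 16)·C(8, 5) = 297457160. Since P₁ is strictly southwest of P₂, a monotone path through both must visit P₁ then P₂; paths through both = C(19, 13)·C(7, 3)·C(8, 5) = 53178720. Avoid both = 927983760 − 174594420 − 297457160 + 53178720 = 509110900.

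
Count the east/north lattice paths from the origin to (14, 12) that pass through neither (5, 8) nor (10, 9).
Number of paths = 5774535

Inclusion–exclusion. Total paths: C(26, 14) = 9657700. Through P₁: C(13, 5)·C(13, 9) = 920205. Through P₂: C(19, 10)·C(7, 4) = 3233230. Since P₁ is strictly southwest of P₂, a monotone path through both must visit P₁ then P₂; paths through both = C(13, 5)·C(6, 5)·C(7, 4) = 270270. Avoid both = 9657700 − 920205 − 3233230 + 270270 = 5774535.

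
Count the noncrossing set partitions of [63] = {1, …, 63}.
C_63 = 94295850558771979787935384946380125

These noncrossing partitions are counted by the Catalan number C_n = (1/(n + 1)) · C(2n, n). For n = 63: C_63 = (1/64) · C(126, 63) = 6034934435761406706427864636568328000/64 = 94295850558771979787935384946380125.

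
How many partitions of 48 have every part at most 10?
p(48, parts ≤ 10) = 49037

Use the recurrence p(n, m) = p(n, m−1) + p(n−m, m): either the largest part is < m (count p(n, m−1)) or the largest part is exactly m (remove one copy of m, count p(n−m, m)). With p(0, ·) = 1 this gives p(48, parts ≤ 10) = 49037. (By conjugating Young diagrams, this also counts partitions of 48 into at most 10 parts.)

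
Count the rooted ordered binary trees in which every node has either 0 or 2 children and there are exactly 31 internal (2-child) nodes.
C_31 = 14544636039226909

These full binary trees are counted by the Catalan number C_n = (1/(n + 1)) · C(2n, n). For n = 31: C_31 = (1/32) · C(62, 31) = 465428353255261088/32 = 14544636039226909.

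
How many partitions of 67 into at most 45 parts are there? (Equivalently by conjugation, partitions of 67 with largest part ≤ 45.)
p(67, parts ≤ 45) = 2676183

Use the recurrence p(n, m) = p(n, m−1) + p(n−m, m): either the largest part is < m (count p(n, m−1)) or the largest part is exactly m (remove one copy of m, count p(n−m, m)). With p(0, ·) = 1 this gives p(67, parts ≤ 45) = 2676183. (By conjugating Young diagrams, this also counts partitions of 67 into at most 45 parts.)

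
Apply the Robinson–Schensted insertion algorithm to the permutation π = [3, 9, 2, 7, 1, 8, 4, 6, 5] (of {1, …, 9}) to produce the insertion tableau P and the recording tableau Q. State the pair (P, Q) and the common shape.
P = [1, 4, 5] / [2, 6, 8] / [3, 7] / [9];  Q = [1, 2, 6] / [3, 4, 8] / [5, 7] / [9];  common shape = (3, 3, 2, 1)

Row-insert the values π_1, π_2, … into P one at a time, bumping the leftmost entry strictly greater than the inserted value down to the next row. The recording tableau Q records, in position (i, j), the step at which that cell was added to P.
  Insert 3 (step 1): P = [3];  Q = [1]
  Insert 9 (step 2): P = [3, 9];  Q = [1, 2]
  Insert 2 (step 3): P = [2, 9] / [3];  Q = [1, 2] / [3]
  Insert 7 (step 4): P = [2, 7] / [3, 9];  Q = [1, 2] / [3, 4]
  Insert 1 (step 5): P = [1, 7] / [2, 9] / [3];  Q = [1, 2] / [3, 4] / [5]
  Insert 8 (step 6): P = [1, 7, 8] / [2, 9] / [3];  Q = [1, 2, 6] / [3, 4] / [5]
  Insert 4 (step 7): P = [1, 4, 8] / [2, 7] / [3, 9];  Q = [1, 2, 6] / [3, 4] / [5, 7]
  Insert 6 (step 8): P = [1, 4, 6] / [2, 7, 8] / [3, 9];  Q = [1, 2, 6] / [3, 4, 8] / [5, 7]
  Insert 5 (step 9): P = [1, 4, 5] / [2, 6, 8] / [3, 7] / [9];  Q = [1, 2, 6] / [3, 4, 8] / [5, 7] / [9]
Final shape: (3, 3, 2, 1).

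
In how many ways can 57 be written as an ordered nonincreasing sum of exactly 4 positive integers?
p(57, 4 parts) = 1350

Partitions of n into exactly k parts are in bijection with partitions of n − k into at most k parts (subtract 1 from each part). So p(57, exactly 4) = p(53, parts ≤ 4). Computing via the recurrence p(m, j) = p(m, j−1) + p(m−j, j) gives 1350.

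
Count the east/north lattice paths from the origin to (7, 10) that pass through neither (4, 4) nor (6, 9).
Number of paths = 6498

Inclusion–exclusion. Total paths: C(17, 7) = 19448. Through P₁: C(8, 4)·C(9, 3) = 5880. Through P₂: C(15, 6)·C(2, 1) = 10010. Since P₁ is strictly southwest of P₂, a monotone path through both must visit P₁ then P₂; paths through both = C(8, 4)·C(7, 2)·C(2, 1) = 2940. Avoid both = 19448 − 5880 − 10010 + 2940 = 6498.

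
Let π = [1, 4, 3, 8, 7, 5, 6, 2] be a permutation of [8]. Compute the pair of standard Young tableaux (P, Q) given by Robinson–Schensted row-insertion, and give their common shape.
P = [1, 2, 5, 6] / [3, 7] / [4] / [8];  Q = [1, 2, 4, 7] / [3, 5] / [6] / [8];  common shape = (4, 2, 1, 1)

Row-insert the values π_1, π_2, … into P one at a time, bumping the leftmost entry strictly greater than the inserted value down to the next row. The recording tableau Q records, in position (i, j), the step at which that cell was added to P.
  Insert 1 (step 1): P = [1];  Q = [1]
  Insert 4 (step 2): P = [1, 4];  Q = [1, 2]
  Insert 3 (step 3): P = [1, 3] / [4];  Q = [1, 2] / [3]
  Insert 8 (step 4): P = [1, 3, 8] / [4];  Q = [1, 2, 4] / [3]
  Insert 7 (step 5): P = [1, 3, 7] / [4, 8];  Q = [1, 2, 4] / [3, 5]
  Insert 5 (step 6): P = [1, 3, 5] / [4, 7] / [8];  Q = [1, 2, 4] / [3, 5] / [6]
  Insert 6 (step 7): P = [1, 3, 5, 6] / [4, 7] / [8];  Q = [1, 2, 4, 7] / [3, 5] / [6]
  Insert 2 (step 8): P = [1, 2, 5, 6] / [3, 7] / [4] / [8];  Q = [1, 2, 4, 7] / [3, 5] / [6] / [8]
Final shape: (4, 2, 1, 1).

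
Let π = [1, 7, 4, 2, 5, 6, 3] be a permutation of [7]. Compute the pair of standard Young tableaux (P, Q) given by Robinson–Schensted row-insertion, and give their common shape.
P = [1, 2, 3, 6] / [4, 5] / [7];  Q = [1, 2, 5, 6] / [3, 7] / [4];  common shape = (4, 2, 1)

Row-insert the values π_1, π_2, … into P one at a time, bumping the leftmost entry strictly greater than the inserted value down to the next row. The recording tableau Q records, in position (i, j), the step at which that cell was added to P.
  Insert 1 (step 1): P = [1];  Q = [1]
  Insert 7 (step 2): P = [1, 7];  Q = [1, 2]
  Insert 4 (step 3): P = [1, 4] / [7];  Q = [1, 2] / [3]
  Insert 2 (step 4): P = [1, 2] / [4] / [7];  Q = [1, 2] / [3] / [4]
  Insert 5 (step 5): P = [1, 2, 5] / [4] / [7];  Q = [1, 2, 5] / [3] / [4]
  Insert 6 (step 6): P = [1, 2, 5, 6] / [4] / [7];  Q = [1, 2, 5, 6] / [3] / [4]
  Insert 3 (step 7): P = [1, 2, 3, 6] / [4, 5] / [7];  Q = [1, 2, 5, 6] / [3, 7] / [4]
Final shape: (4, 2, 1).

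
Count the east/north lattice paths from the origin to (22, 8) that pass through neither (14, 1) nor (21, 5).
Number of paths = 5513080

Inclusion–exclusion. Total paths: C(30, 22) = 5852925. Through P₁: C(15, 14)·C(15, 8) = 96525. Through P₂: C(26, 21)·C(4, 1) = 263120. Since P₁ is strictly southwest of P₂, a monotone path through both must visit P₁ then P₂; paths through both = C(15, 14)·C(11, 7)·C(4, 1) = 19800. Avoid both = 5852925 − 96525 − 263120 + 19800 = 5513080.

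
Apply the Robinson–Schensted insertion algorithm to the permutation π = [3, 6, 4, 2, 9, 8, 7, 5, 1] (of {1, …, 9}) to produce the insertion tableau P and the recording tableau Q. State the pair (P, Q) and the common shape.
P = [1, 4, 5] / [2, 7] / [3, 8] / [6] / [9];  Q = [1, 2, 5] / [3, 6] / [4, 7] / [8] / [9];  common shape = (3, 2, 2, 1, 1)

Row-insert the values π_1, π_2, … into P one at a time, bumping the leftmost entry strictly greater than the inserted value down to the next row. The recording tableau Q records, in position (i, j), the step at which that cell was added to P.
  Insert 3 (step 1): P = [3];  Q = [1]
  Insert 6 (step 2): P = [3, 6];  Q = [1, 2]
  Insert 4 (step 3): P = [3, 4] / [6];  Q = [1, 2] / [3]
  Insert 2 (step 4): P = [2, 4] / [3] / [6];  Q = [1, 2] / [3] / [4]
  Insert 9 (step 5): P = [2, 4, 9] / [3] / [6];  Q = [1, 2, 5] / [3] / [4]
  Insert 8 (step 6): P = [2, 4, 8] / [3, 9] / [6];  Q = [1, 2, 5] / [3, 6] / [4]
  Insert 7 (step 7): P = [2, 4, 7] / [3, 8] / [6, 9];  Q = [1, 2, 5] / [3, 6] / [4, 7]
  Insert 5 (step 8): P = [2, 4, 5] / [3, 7] / [6, 8] / [9];  Q = [1, 2, 5] / [3, 6] / [4, 7] / [8]
  Insert 1 (step 9): P = [1, 4, 5] / [2, 7] / [3, 8] / [6] / [9];  Q = [1, 2, 5] / [3, 6] / [4, 7] / [8] / [9]
Final shape: (3, 2, 2, 1, 1).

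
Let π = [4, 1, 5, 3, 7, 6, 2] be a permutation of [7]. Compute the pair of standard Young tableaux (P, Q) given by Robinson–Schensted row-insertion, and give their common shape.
P = [1, 2, 6] / [3, 5, 7] / [4];  Q = [1, 3, 5] / [2, 4, 6] / [7];  common shape = (3, 3, 1)

Row-insert the values π_1, π_2, … into P one at a time, bumping the leftmost entry strictly greater than the inserted value down to the next row. The recording tableau Q records, in position (i, j), the step at which that cell was added to P.
  Insert 4 (step 1): P = [4];  Q = [1]
  Insert 1 (step 2): P = [1] / [4];  Q = [1] / [2]
  Insert 5 (step 3): P = [1, 5] / [4];  Q = [1, 3] / [2]
  Insert 3 (step 4): P = [1, 3] / [4, 5];  Q = [1, 3] / [2, 4]
  Insert 7 (step 5): P = [1, 3, 7] / [4, 5];  Q = [1, 3, 5] / [2, 4]
  Insert 6 (step 6): P = [1, 3, 6] / [4, 5, 7];  Q = [1, 3, 5] / [2, 4, 6]
  Insert 2 (step 7): P = [1, 2, 6] / [3, 5, 7] / [4];  Q = [1, 3, 5] / [2, 4, 6] / [7]
Final shape: (3, 3, 1).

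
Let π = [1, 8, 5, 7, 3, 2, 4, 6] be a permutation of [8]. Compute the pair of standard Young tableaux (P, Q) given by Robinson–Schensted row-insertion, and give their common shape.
P = [1, 2, 4, 6] / [3, 7] / [5] / [8];  Q = [1, 2, 4, 8] / [3, 7] / [5] / [6];  common shape = (4, 2, 1, 1)

Row-insert the values π_1, π_2, … into P one at a time, bumping the leftmost entry strictly greater than the inserted value down to the next row. The recording tableau Q records, in position (i, j), the step at which that cell was added to P.
  Insert 1 (step 1): P = [1];  Q = [1]
  Insert 8 (step 2): P = [1, 8];  Q = [1, 2]
  Insert 5 (step 3): P = [1, 5] / [8];  Q = [1, 2] / [3]
  Insert 7 (step 4): P = [1, 5, 7] / [8];  Q = [1, 2, 4] / [3]
  Insert 3 (step 5): P = [1, 3, 7] / [5] / [8];  Q = [1, 2, 4] / [3] / [5]
  Insert 2 (step 6): P = [1, 2, 7] / [3] / [5] / [8];  Q = [1, 2, 4] / [3] / [5] / [6]
  Insert 4 (step 7): P = [1, 2, 4] / [3, 7] / [5] / [8];  Q = [1, 2, 4] / [3, 7] / [5] / [6]
  Insert 6 (step 8): P = [1, 2, 4, 6] / [3, 7] / [5] / [8];  Q = [1, 2, 4, 8] / [3, 7] / [5] / [6]
Final shape: (4, 2, 1, 1).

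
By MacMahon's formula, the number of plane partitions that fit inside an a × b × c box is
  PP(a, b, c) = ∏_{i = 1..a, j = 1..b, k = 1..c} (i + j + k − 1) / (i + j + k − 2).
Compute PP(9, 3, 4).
PP(9, 3, 4) = 13026013

Evaluate the triple product over i = 1..9, j = 1..3, k = 1..4. The factors are (2/1) · (3/2) · (4/3) · (5/4) · (3/2) · (4/3) · (5/4) · (6/5) · … (108 factors total). The numerators and denominators telescope so the product is an integer; carrying out the multiplication exactly gives PP(9, 3, 4) = 13026013.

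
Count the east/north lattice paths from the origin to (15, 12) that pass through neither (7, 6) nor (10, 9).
Number of paths = 8979464

Inclusion–exclusion. Total paths: C(27, 15) = 17383860. Through P₁: C(13, 7)·C(14, 8) = 5153148. Through P₂: C(19, 10)·C(8, 5) = 5173168. Since P₁ is strictly southwest of P₂, a monotone path through both must visit P₁ then P₂; paths through both = C(13, 7)·C(6, 3)·C(8, 5) = 1921920. Avoid both = 17383860 − 5153148 − 5173168 + 1921920 = 8979464.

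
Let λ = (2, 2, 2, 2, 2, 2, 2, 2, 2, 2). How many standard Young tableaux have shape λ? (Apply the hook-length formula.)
# SYT of shape (2, 2, 2, 2, 2, 2, 2, 2, 2, 2) = 16796

Hook-length formula: f^λ = n! / Π hook(c), product over all cells c of the Young diagram. For λ = (2, 2, 2, 2, 2, 2, 2, 2, 2, 2), n = 20 boxes. Hook lengths by row (left-to-right, top-to-bottom): [11, 10]; [10, 9]; [9, 8]; [8, 7]; [7, 6]; [6, 5]; [5, 4]; [4, 3]; [3, 2]; [2, 1]. Product of hooks = 144850083840000. So f^λ = 20! / 144850083840000 = 2432902008176640000 / 144850083840000 = 16796.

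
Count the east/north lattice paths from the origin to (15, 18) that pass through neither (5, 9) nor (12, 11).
Number of paths = 698616844

Inclusion–exclusion. Total paths: C(33, 15) = 1037158320. Through P₁: C(14, 5)·C(19, 10) = 184940756. Through P₂: C(23, 12)·C(10, 3) = 162249360. Since P₁ is strictly southwest of P₂, a monotone path through both must visit P₁ then P₂; paths through both = C(14, 5)·C(9, 7)·C(10, 3) = 8648640. Avoid both = 1037158320 − 184940756 − 162249360 + 8648640 = 698616844.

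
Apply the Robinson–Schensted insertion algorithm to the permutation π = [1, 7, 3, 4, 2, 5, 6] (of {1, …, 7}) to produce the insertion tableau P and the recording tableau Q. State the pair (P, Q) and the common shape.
P = [1, 2, 4, 5, 6] / [3] / [7];  Q = [1, 2, 4, 6, 7] / [3] / [5];  common shape = (5, 1, 1)

Row-insert the values π_1, π_2, … into P one at a time, bumping the leftmost entry strictly greater than the inserted value down to the next row. The recording tableau Q records, in position (i, j), the step at which that cell was added to P.
  Insert 1 (step 1): P = [1];  Q = [1]
  Insert 7 (step 2): P = [1, 7];  Q = [1, 2]
  Insert 3 (step 3): P = [1, 3] / [7];  Q = [1, 2] / [3]
  Insert 4 (step 4): P = [1, 3, 4] / [7];  Q = [1, 2, 4] / [3]
  Insert 2 (step 5): P = [1, 2, 4] / [3] / [7];  Q = [1, 2, 4] / [3] / [5]
  Insert 5 (step 6): P = [1, 2, 4, 5] / [3] / [7];  Q = [1, 2, 4, 6] / [3] / [5]
  Insert 6 (step 7): P = [1, 2, 4, 5, 6] / [3] / [7];  Q = [1, 2, 4, 6, 7] / [3] / [5]
Final shape: (5, 1, 1).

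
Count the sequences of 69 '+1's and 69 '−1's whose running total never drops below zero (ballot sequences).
C_69 = 337485502510215975556783793455058624700

These ballot sequences are counted by the Catalan number C_n = (1/(n + 1)) · C(2n, n). For n = 69: C_69 = (1/70) · C(138, 69) = 23623985175715118288974865541854103729000/70 = 337485502510215975556783793455058624700.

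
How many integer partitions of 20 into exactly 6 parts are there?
p(20, 6 parts) = 90

Partitions of n into exactly k parts are in bijection with partitions of n − k into at most k parts (subtract 1 from each part). So p(20, exactly 6) = p(14, parts ≤ 6). Computing via the recurrence p(m, j) = p(m, j−1) + p(m−j, j) gives 90.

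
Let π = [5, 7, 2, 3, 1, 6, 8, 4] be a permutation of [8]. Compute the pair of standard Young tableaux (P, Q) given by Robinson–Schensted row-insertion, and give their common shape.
P = [1, 3, 4, 8] / [2, 6] / [5, 7];  Q = [1, 2, 6, 7] / [3, 4] / [5, 8];  common shape = (4, 2, 2)

Row-insert the values π_1, π_2, … into P one at a time, bumping the leftmost entry strictly greater than the inserted value down to the next row. The recording tableau Q records, in position (i, j), the step at which that cell was added to P.
  Insert 5 (step 1): P = [5];  Q = [1]
  Insert 7 (step 2): P = [5, 7];  Q = [1, 2]
  Insert 2 (step 3): P = [2, 7] / [5];  Q = [1, 2] / [3]
  Insert 3 (step 4): P = [2, 3] / [5, 7];  Q = [1, 2] / [3, 4]
  Insert 1 (step 5): P = [1, 3] / [2, 7] / [5];  Q = [1, 2] / [3, 4] / [5]
  Insert 6 (step 6): P = [1, 3, 6] / [2, 7] / [5];  Q = [1, 2, 6] / [3, 4] / [5]
  Insert 8 (step 7): P = [1, 3, 6, 8] / [2, 7] / [5];  Q = [1, 2, 6, 7] / [3, 4] / [5]
  Insert 4 (step 8): P = [1, 3, 4, 8] / [2, 6] / [5, 7];  Q = [1, 2, 6, 7] / [3, 4] / [5, 8]
Final shape: (4, 2, 2).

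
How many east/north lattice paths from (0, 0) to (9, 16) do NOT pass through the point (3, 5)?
Number of paths = 1349919

Total paths from (0, 0) to (9, 16): C(25, 9) = 2042975. Paths through (3, 5): (paths (0, 0) → (3, 5)) × (paths (3, 5) → (9, 16)) = C(8, 3) · C(17, 6) = 56 · 12376 = 693056. Avoidance count = 2042975 − 693056 = 1349919.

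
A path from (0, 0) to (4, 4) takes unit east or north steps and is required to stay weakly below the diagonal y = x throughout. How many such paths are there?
Number of paths = 14

By the reflection principle (André's argument), the number of monotone paths to (4, 4) with n ≤ m that never go above y = x is C(8, 4) − C(8, 5) = 70 − 56 = 14.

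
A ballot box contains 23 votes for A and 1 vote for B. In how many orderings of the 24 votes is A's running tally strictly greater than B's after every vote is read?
Strict-lead orderings = 22

Total orderings of the 24 votes with 23 for A: C(24, 23) = 24. By the Bertrand ballot formula (Cycle Lemma / reflection principle), the number of orderings in which A is strictly ahead of B throughout is (p − q)/(p + q) · C(p + q, p) = (23 − 1)/(23 + 1) · 24 = 22.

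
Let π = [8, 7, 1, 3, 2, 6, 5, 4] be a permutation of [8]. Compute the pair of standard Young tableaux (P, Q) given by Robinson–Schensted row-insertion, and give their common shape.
P = [1, 2, 4] / [3, 5] / [6] / [7] / [8];  Q = [1, 4, 6] / [2, 7] / [3] / [5] / [8];  common shape = (3, 2, 1, 1, 1)

Row-insert the values π_1, π_2, … into P one at a time, bumping the leftmost entry strictly greater than the inserted value down to the next row. The recording tableau Q records, in position (i, j), the step at which that cell was added to P.
  Insert 8 (step 1): P = [8];  Q = [1]
  Insert 7 (step 2): P = [7] / [8];  Q = [1] / [2]
  Insert 1 (step 3): P = [1] / [7] / [8];  Q = [1] / [2] / [3]
  Insert 3 (step 4): P = [1, 3] / [7] / [8];  Q = [1, 4] / [2] / [3]
  Insert 2 (step 5): P = [1, 2] / [3] / [7] / [8];  Q = [1, 4] / [2] / [3] / [5]
  Insert 6 (step 6): P = [1, 2, 6] / [3] / [7] / [8];  Q = [1, 4, 6] / [2] / [3] / [5]
  Insert 5 (step 7): P = [1, 2, 5] / [3, 6] / [7] / [8];  Q = [1, 4, 6] / [2, 7] / [3] / [5]
  Insert 4 (step 8): P = [1, 2, 4] / [3, 5] / [6] / [7] / [8];  Q = [1, 4, 6] / [2, 7] / [3] / [5] / [8]
Final shape: (3, 2, 1, 1, 1).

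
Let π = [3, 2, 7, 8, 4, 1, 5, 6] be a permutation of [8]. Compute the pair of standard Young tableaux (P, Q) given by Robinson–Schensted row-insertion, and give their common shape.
P = [1, 4, 5, 6] / [2, 7, 8] / [3];  Q = [1, 3, 4, 8] / [2, 5, 7] / [6];  common shape = (4, 3, 1)

Row-insert the values π_1, π_2, … into P one at a time, bumping the leftmost entry strictly greater than the inserted value down to the next row. The recording tableau Q records, in position (i, j), the step at which that cell was added to P.
  Insert 3 (step 1): P = [3];  Q = [1]
  Insert 2 (step 2): P = [2] / [3];  Q = [1] / [2]
  Insert 7 (step 3): P = [2, 7] / [3];  Q = [1, 3] / [2]
  Insert 8 (step 4): P = [2, 7, 8] / [3];  Q = [1, 3, 4] / [2]
  Insert 4 (step 5): P = [2, 4, 8] / [3, 7];  Q = [1, 3, 4] / [2, 5]
  Insert 1 (step 6): P = [1, 4, 8] / [2, 7] / [3];  Q = [1, 3, 4] / [2, 5] / [6]
  Insert 5 (step 7): P = [1, 4, 5] / [2, 7, 8] / [3];  Q = [1, 3, 4] / [2, 5, 7] / [6]
  Insert 6 (step 8): P = [1, 4, 5, 6] / [2, 7, 8] / [3];  Q = [1, 3, 4, 8] / [2, 5, 7] / [6]
Final shape: (4, 3, 1).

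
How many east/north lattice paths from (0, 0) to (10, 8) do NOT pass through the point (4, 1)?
Number of paths = 35178

Total paths from (0, 0) to (10, 8): C(18, 10) = 43758. Paths through (4, 1): (paths (0, 0) → (4, 1)) × (paths (4, 1) → (10, 8)) = C(5, 4) · C(13, 6) = 5 · 1716 = 8580. Avoidance count = 43758 − 8580 = 35178.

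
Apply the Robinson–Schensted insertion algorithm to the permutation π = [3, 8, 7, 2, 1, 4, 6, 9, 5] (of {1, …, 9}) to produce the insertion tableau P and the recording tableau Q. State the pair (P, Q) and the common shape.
P = [1, 4, 5, 9] / [2, 6] / [3, 7] / [8];  Q = [1, 2, 7, 8] / [3, 6] / [4, 9] / [5];  common shape = (4, 2, 2, 1)

Row-insert the values π_1, π_2, … into P one at a time, bumping the leftmost entry strictly greater than the inserted value down to the next row. The recording tableau Q records, in position (i, j), the step at which that cell was added to P.
  Insert 3 (step 1): P = [3];  Q = [1]
  Insert 8 (step 2): P = [3, 8];  Q = [1, 2]
  Insert 7 (step 3): P = [3, 7] / [8];  Q = [1, 2] / [3]
  Insert 2 (step 4): P = [2, 7] / [3] / [8];  Q = [1, 2] / [3] / [4]
  Insert 1 (step 5): P = [1, 7] / [2] / [3] / [8];  Q = [1, 2] / [3] / [4] / [5]
  Insert 4 (step 6): P = [1, 4] / [2, 7] / [3] / [8];  Q = [1, 2] / [3, 6] / [4] / [5]
  Insert 6 (step 7): P = [1, 4, 6] / [2, 7] / [3] / [8];  Q = [1, 2, 7] / [3, 6] / [4] / [5]
  Insert 9 (step 8): P = [1, 4, 6, 9] / [2, 7] / [3] / [8];  Q = [1, 2, 7, 8] / [3, 6] / [4] / [5]
  Insert 5 (step 9): P = [1, 4, 5, 9] / [2, 6] / [3, 7] / [8];  Q = [1, 2, 7, 8] / [3, 6] / [4, 9] / [5]
Final shape: (4, 2, 2, 1).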